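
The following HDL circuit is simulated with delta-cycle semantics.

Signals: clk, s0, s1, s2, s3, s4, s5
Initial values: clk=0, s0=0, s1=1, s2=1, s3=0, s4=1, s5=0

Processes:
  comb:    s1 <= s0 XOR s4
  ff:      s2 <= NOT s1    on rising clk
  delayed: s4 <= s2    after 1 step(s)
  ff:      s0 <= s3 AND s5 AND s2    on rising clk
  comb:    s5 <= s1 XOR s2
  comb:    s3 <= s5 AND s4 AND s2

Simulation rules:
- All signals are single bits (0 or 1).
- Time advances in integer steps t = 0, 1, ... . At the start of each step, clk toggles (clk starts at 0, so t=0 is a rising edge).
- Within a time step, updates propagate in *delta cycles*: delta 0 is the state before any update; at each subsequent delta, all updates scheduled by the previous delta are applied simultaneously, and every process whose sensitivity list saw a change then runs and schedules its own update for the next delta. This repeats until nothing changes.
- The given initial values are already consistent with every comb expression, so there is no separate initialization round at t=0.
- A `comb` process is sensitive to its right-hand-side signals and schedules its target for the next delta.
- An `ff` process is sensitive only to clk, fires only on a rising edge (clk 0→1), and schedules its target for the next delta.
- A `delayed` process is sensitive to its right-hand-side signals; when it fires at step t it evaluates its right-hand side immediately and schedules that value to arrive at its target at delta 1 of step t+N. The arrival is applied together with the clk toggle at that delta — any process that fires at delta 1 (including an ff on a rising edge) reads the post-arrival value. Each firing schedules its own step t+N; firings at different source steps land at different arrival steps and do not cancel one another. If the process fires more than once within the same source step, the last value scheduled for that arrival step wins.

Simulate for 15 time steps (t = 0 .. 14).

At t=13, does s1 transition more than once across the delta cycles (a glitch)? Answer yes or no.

t0.Δ0 s2=1 s4=1 s5=0 s0=0 clk=0 s1=1 s3=0
t0.Δ1 s2=1 s4=1 s5=0 s0=0 clk=1 s1=1 s3=0
t0.Δ2 s2=0 s4=1 s5=0 s0=0 clk=1 s1=1 s3=0
t0.Δ3 s2=0 s4=1 s5=1 s0=0 clk=1 s1=1 s3=0
t1.Δ0 s2=0 s4=1 s5=1 s0=0 clk=1 s1=1 s3=0
t1.Δ1 s2=0 s4=0 s5=1 s0=0 clk=0 s1=1 s3=0
t1.Δ2 s2=0 s4=0 s5=1 s0=0 clk=0 s1=0 s3=0
t1.Δ3 s2=0 s4=0 s5=0 s0=0 clk=0 s1=0 s3=0
t2.Δ0 s2=0 s4=0 s5=0 s0=0 clk=0 s1=0 s3=0
t2.Δ1 s2=0 s4=0 s5=0 s0=0 clk=1 s1=0 s3=0
t2.Δ2 s2=1 s4=0 s5=0 s0=0 clk=1 s1=0 s3=0
t2.Δ3 s2=1 s4=0 s5=1 s0=0 clk=1 s1=0 s3=0
t3.Δ0 s2=1 s4=0 s5=1 s0=0 clk=1 s1=0 s3=0
t3.Δ1 s2=1 s4=1 s5=1 s0=0 clk=0 s1=0 s3=0
t3.Δ2 s2=1 s4=1 s5=1 s0=0 clk=0 s1=1 s3=1
t3.Δ3 s2=1 s4=1 s5=0 s0=0 clk=0 s1=1 s3=1
t3.Δ4 s2=1 s4=1 s5=0 s0=0 clk=0 s1=1 s3=0
t4.Δ0 s2=1 s4=1 s5=0 s0=0 clk=0 s1=1 s3=0
t4.Δ1 s2=1 s4=1 s5=0 s0=0 clk=1 s1=1 s3=0
t4.Δ2 s2=0 s4=1 s5=0 s0=0 clk=1 s1=1 s3=0
t4.Δ3 s2=0 s4=1 s5=1 s0=0 clk=1 s1=1 s3=0
t5.Δ0 s2=0 s4=1 s5=1 s0=0 clk=1 s1=1 s3=0
t5.Δ1 s2=0 s4=0 s5=1 s0=0 clk=0 s1=1 s3=0
t5.Δ2 s2=0 s4=0 s5=1 s0=0 clk=0 s1=0 s3=0
t5.Δ3 s2=0 s4=0 s5=0 s0=0 clk=0 s1=0 s3=0
t6.Δ0 s2=0 s4=0 s5=0 s0=0 clk=0 s1=0 s3=0
t6.Δ1 s2=0 s4=0 s5=0 s0=0 clk=1 s1=0 s3=0
t6.Δ2 s2=1 s4=0 s5=0 s0=0 clk=1 s1=0 s3=0
t6.Δ3 s2=1 s4=0 s5=1 s0=0 clk=1 s1=0 s3=0
t7.Δ0 s2=1 s4=0 s5=1 s0=0 clk=1 s1=0 s3=0
t7.Δ1 s2=1 s4=1 s5=1 s0=0 clk=0 s1=0 s3=0
t7.Δ2 s2=1 s4=1 s5=1 s0=0 clk=0 s1=1 s3=1
t7.Δ3 s2=1 s4=1 s5=0 s0=0 clk=0 s1=1 s3=1
t7.Δ4 s2=1 s4=1 s5=0 s0=0 clk=0 s1=1 s3=0
t8.Δ0 s2=1 s4=1 s5=0 s0=0 clk=0 s1=1 s3=0
t8.Δ1 s2=1 s4=1 s5=0 s0=0 clk=1 s1=1 s3=0
t8.Δ2 s2=0 s4=1 s5=0 s0=0 clk=1 s1=1 s3=0
t8.Δ3 s2=0 s4=1 s5=1 s0=0 clk=1 s1=1 s3=0
t9.Δ0 s2=0 s4=1 s5=1 s0=0 clk=1 s1=1 s3=0
t9.Δ1 s2=0 s4=0 s5=1 s0=0 clk=0 s1=1 s3=0
t9.Δ2 s2=0 s4=0 s5=1 s0=0 clk=0 s1=0 s3=0
t9.Δ3 s2=0 s4=0 s5=0 s0=0 clk=0 s1=0 s3=0
t10.Δ0 s2=0 s4=0 s5=0 s0=0 clk=0 s1=0 s3=0
t10.Δ1 s2=0 s4=0 s5=0 s0=0 clk=1 s1=0 s3=0
t10.Δ2 s2=1 s4=0 s5=0 s0=0 clk=1 s1=0 s3=0
t10.Δ3 s2=1 s4=0 s5=1 s0=0 clk=1 s1=0 s3=0
t11.Δ0 s2=1 s4=0 s5=1 s0=0 clk=1 s1=0 s3=0
t11.Δ1 s2=1 s4=1 s5=1 s0=0 clk=0 s1=0 s3=0
t11.Δ2 s2=1 s4=1 s5=1 s0=0 clk=0 s1=1 s3=1
t11.Δ3 s2=1 s4=1 s5=0 s0=0 clk=0 s1=1 s3=1
t11.Δ4 s2=1 s4=1 s5=0 s0=0 clk=0 s1=1 s3=0
t12.Δ0 s2=1 s4=1 s5=0 s0=0 clk=0 s1=1 s3=0
t12.Δ1 s2=1 s4=1 s5=0 s0=0 clk=1 s1=1 s3=0
t12.Δ2 s2=0 s4=1 s5=0 s0=0 clk=1 s1=1 s3=0
t12.Δ3 s2=0 s4=1 s5=1 s0=0 clk=1 s1=1 s3=0
t13.Δ0 s2=0 s4=1 s5=1 s0=0 clk=1 s1=1 s3=0
t13.Δ1 s2=0 s4=0 s5=1 s0=0 clk=0 s1=1 s3=0
t13.Δ2 s2=0 s4=0 s5=1 s0=0 clk=0 s1=0 s3=0
t13.Δ3 s2=0 s4=0 s5=0 s0=0 clk=0 s1=0 s3=0
t14.Δ0 s2=0 s4=0 s5=0 s0=0 clk=0 s1=0 s3=0
t14.Δ1 s2=0 s4=0 s5=0 s0=0 clk=1 s1=0 s3=0
t14.Δ2 s2=1 s4=0 s5=0 s0=0 clk=1 s1=0 s3=0
t14.Δ3 s2=1 s4=0 s5=1 s0=0 clk=1 s1=0 s3=0

no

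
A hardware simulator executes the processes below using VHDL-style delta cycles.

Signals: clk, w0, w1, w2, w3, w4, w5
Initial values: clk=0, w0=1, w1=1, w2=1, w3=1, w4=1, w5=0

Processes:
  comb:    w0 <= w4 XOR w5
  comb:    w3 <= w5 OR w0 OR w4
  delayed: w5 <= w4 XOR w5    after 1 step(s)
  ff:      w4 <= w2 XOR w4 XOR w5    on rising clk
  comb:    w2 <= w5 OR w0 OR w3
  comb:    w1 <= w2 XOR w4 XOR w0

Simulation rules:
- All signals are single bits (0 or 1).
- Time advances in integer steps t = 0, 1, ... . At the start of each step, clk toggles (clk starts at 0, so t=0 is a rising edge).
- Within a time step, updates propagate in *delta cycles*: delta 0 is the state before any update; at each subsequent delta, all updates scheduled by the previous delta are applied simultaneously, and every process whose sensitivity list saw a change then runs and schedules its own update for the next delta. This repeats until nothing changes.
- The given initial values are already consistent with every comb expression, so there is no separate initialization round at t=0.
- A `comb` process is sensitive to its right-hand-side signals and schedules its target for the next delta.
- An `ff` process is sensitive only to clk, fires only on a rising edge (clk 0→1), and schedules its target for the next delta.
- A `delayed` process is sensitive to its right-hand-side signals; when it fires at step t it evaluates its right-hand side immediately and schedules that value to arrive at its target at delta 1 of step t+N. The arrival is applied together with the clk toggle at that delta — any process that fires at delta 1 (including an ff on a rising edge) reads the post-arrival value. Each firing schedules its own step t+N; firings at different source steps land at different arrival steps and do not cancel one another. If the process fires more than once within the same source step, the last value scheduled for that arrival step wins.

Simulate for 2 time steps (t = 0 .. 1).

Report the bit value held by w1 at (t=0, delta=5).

1

t0.Δ0 w1=1 w0=1 w5=0 w3=1 clk=0 w4=1 w2=1
t0.Δ1 w1=1 w0=1 w5=0 w3=1 clk=1 w4=1 w2=1
t0.Δ2 w1=1 w0=1 w5=0 w3=1 clk=1 w4=0 w2=1
t0.Δ3 w1=0 w0=0 w5=0 w3=1 clk=1 w4=0 w2=1
t0.Δ4 w1=1 w0=0 w5=0 w3=0 clk=1 w4=0 w2=1
t0.Δ5 w1=1 w0=0 w5=0 w3=0 clk=1 w4=0 w2=0
t0.Δ6 w1=0 w0=0 w5=0 w3=0 clk=1 w4=0 w2=0
t1.Δ0 w1=0 w0=0 w5=0 w3=0 clk=1 w4=0 w2=0
t1.Δ1 w1=0 w0=0 w5=0 w3=0 clk=0 w4=0 w2=0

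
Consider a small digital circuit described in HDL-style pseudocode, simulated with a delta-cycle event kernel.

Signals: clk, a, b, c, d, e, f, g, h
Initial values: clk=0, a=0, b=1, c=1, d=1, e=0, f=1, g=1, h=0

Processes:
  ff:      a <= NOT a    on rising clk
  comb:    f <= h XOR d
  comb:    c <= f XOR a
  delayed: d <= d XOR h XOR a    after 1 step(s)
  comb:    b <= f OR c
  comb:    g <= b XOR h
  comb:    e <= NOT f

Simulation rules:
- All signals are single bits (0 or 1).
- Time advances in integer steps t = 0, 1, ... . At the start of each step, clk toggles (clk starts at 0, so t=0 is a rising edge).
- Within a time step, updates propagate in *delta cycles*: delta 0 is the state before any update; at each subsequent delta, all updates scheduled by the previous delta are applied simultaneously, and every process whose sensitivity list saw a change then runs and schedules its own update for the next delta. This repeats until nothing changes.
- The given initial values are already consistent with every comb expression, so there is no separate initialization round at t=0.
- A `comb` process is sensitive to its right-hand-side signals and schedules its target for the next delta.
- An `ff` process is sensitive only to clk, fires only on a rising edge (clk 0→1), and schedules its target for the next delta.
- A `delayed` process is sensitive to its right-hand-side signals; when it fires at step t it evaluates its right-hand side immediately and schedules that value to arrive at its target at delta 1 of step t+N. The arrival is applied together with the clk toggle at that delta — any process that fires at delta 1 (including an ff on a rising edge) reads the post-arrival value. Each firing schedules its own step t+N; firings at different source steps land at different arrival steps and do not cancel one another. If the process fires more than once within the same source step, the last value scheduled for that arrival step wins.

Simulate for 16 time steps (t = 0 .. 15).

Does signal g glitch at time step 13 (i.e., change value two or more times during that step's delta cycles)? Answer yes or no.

t=0 Δ0: clk=0 e=0 a=0 d=1 c=1 h=0 f=1 b=1 g=1
  Δ1: clk:0→1
  Δ2: a:0→1
  Δ3: c:1→0
  (3Δ to stable)
t=1 Δ0: clk=1 e=0 a=1 d=1 c=0 h=0 f=1 b=1 g=1
  Δ1: clk:1→0, d:1→0
  Δ2: f:1→0
  Δ3: e:0→1, c:0→1, b:1→0
  Δ4: b:0→1, g:1→0
  Δ5: g:0→1
  (5Δ to stable)
t=2 Δ0: clk=0 e=1 a=1 d=0 c=1 h=0 f=0 b=1 g=1
  Δ1: clk:0→1, d:0→1
  Δ2: a:1→0, f:0→1
  Δ3: e:1→0
  (3Δ to stable)
t=3 Δ0: clk=1 e=0 a=0 d=1 c=1 h=0 f=1 b=1 g=1
  Δ1: clk:1→0
  (1Δ to stable)
t=4 Δ0: clk=0 e=0 a=0 d=1 c=1 h=0 f=1 b=1 g=1
  Δ1: clk:0→1
  Δ2: a:0→1
  Δ3: c:1→0
  (3Δ to stable)
t=5 Δ0: clk=1 e=0 a=1 d=1 c=0 h=0 f=1 b=1 g=1
  Δ1: clk:1→0, d:1→0
  Δ2: f:1→0
  Δ3: e:0→1, c:0→1, b:1→0
  Δ4: b:0→1, g:1→0
  Δ5: g:0→1
  (5Δ to stable)
t=6 Δ0: clk=0 e=1 a=1 d=0 c=1 h=0 f=0 b=1 g=1
  Δ1: clk:0→1, d:0→1
  Δ2: a:1→0, f:0→1
  Δ3: e:1→0
  (3Δ to stable)
t=7 Δ0: clk=1 e=0 a=0 d=1 c=1 h=0 f=1 b=1 g=1
  Δ1: clk:1→0
  (1Δ to stable)
t=8 Δ0: clk=0 e=0 a=0 d=1 c=1 h=0 f=1 b=1 g=1
  Δ1: clk:0→1
  Δ2: a:0→1
  Δ3: c:1→0
  (3Δ to stable)
t=9 Δ0: clk=1 e=0 a=1 d=1 c=0 h=0 f=1 b=1 g=1
  Δ1: clk:1→0, d:1→0
  Δ2: f:1→0
  Δ3: e:0→1, c:0→1, b:1→0
  Δ4: b:0→1, g:1→0
  Δ5: g:0→1
  (5Δ to stable)
t=10 Δ0: clk=0 e=1 a=1 d=0 c=1 h=0 f=0 b=1 g=1
  Δ1: clk:0→1, d:0→1
  Δ2: a:1→0, f:0→1
  Δ3: e:1→0
  (3Δ to stable)
t=11 Δ0: clk=1 e=0 a=0 d=1 c=1 h=0 f=1 b=1 g=1
  Δ1: clk:1→0
  (1Δ to stable)
t=12 Δ0: clk=0 e=0 a=0 d=1 c=1 h=0 f=1 b=1 g=1
  Δ1: clk:0→1
  Δ2: a:0→1
  Δ3: c:1→0
  (3Δ to stable)
t=13 Δ0: clk=1 e=0 a=1 d=1 c=0 h=0 f=1 b=1 g=1
  Δ1: clk:1→0, d:1→0
  Δ2: f:1→0
  Δ3: e:0→1, c:0→1, b:1→0
  Δ4: b:0→1, g:1→0
  Δ5: g:0→1
  (5Δ to stable)
t=14 Δ0: clk=0 e=1 a=1 d=0 c=1 h=0 f=0 b=1 g=1
  Δ1: clk:0→1, d:0→1
  Δ2: a:1→0, f:0→1
  Δ3: e:1→0
  (3Δ to stable)
t=15 Δ0: clk=1 e=0 a=0 d=1 c=1 h=0 f=1 b=1 g=1
  Δ1: clk:1→0
  (1Δ to stable)

yes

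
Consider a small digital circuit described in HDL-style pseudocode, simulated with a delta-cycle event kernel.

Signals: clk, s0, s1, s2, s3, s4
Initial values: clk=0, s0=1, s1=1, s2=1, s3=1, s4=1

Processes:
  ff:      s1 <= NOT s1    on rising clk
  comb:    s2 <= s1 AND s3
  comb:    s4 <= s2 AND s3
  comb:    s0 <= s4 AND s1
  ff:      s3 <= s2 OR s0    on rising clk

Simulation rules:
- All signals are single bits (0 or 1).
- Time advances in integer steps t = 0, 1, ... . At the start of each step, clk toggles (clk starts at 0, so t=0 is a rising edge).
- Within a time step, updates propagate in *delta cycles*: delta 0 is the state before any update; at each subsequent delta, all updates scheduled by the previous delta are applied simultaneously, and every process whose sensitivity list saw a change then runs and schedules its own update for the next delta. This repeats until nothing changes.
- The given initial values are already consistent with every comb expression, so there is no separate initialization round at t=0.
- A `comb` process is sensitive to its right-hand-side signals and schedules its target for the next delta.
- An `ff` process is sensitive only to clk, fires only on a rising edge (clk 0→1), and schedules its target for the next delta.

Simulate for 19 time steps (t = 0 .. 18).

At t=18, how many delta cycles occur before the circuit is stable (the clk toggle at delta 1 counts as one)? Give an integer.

2

t=0 Δ0: s0=1 s2=1 s3=1 clk=0 s1=1 s4=1
  Δ1: clk:0→1
  Δ2: s1:1→0
  Δ3: s0:1→0, s2:1→0
  Δ4: s4:1→0
  (4Δ to stable)
t=1 Δ0: s0=0 s2=0 s3=1 clk=1 s1=0 s4=0
  Δ1: clk:1→0
  (1Δ to stable)
t=2 Δ0: s0=0 s2=0 s3=1 clk=0 s1=0 s4=0
  Δ1: clk:0→1
  Δ2: s3:1→0, s1:0→1
  (2Δ to stable)
t=3 Δ0: s0=0 s2=0 s3=0 clk=1 s1=1 s4=0
  Δ1: clk:1→0
  (1Δ to stable)
t=4 Δ0: s0=0 s2=0 s3=0 clk=0 s1=1 s4=0
  Δ1: clk:0→1
  Δ2: s1:1→0
  (2Δ to stable)
t=5 Δ0: s0=0 s2=0 s3=0 clk=1 s1=0 s4=0
  Δ1: clk:1→0
  (1Δ to stable)
t=6 Δ0: s0=0 s2=0 s3=0 clk=0 s1=0 s4=0
  Δ1: clk:0→1
  Δ2: s1:0→1
  (2Δ to stable)
t=7 Δ0: s0=0 s2=0 s3=0 clk=1 s1=1 s4=0
  Δ1: clk:1→0
  (1Δ to stable)
t=8 Δ0: s0=0 s2=0 s3=0 clk=0 s1=1 s4=0
  Δ1: clk:0→1
  Δ2: s1:1→0
  (2Δ to stable)
t=9 Δ0: s0=0 s2=0 s3=0 clk=1 s1=0 s4=0
  Δ1: clk:1→0
  (1Δ to stable)
t=10 Δ0: s0=0 s2=0 s3=0 clk=0 s1=0 s4=0
  Δ1: clk:0→1
  Δ2: s1:0→1
  (2Δ to stable)
t=11 Δ0: s0=0 s2=0 s3=0 clk=1 s1=1 s4=0
  Δ1: clk:1→0
  (1Δ to stable)
t=12 Δ0: s0=0 s2=0 s3=0 clk=0 s1=1 s4=0
  Δ1: clk:0→1
  Δ2: s1:1→0
  (2Δ to stable)
t=13 Δ0: s0=0 s2=0 s3=0 clk=1 s1=0 s4=0
  Δ1: clk:1→0
  (1Δ to stable)
t=14 Δ0: s0=0 s2=0 s3=0 clk=0 s1=0 s4=0
  Δ1: clk:0→1
  Δ2: s1:0→1
  (2Δ to stable)
t=15 Δ0: s0=0 s2=0 s3=0 clk=1 s1=1 s4=0
  Δ1: clk:1→0
  (1Δ to stable)
t=16 Δ0: s0=0 s2=0 s3=0 clk=0 s1=1 s4=0
  Δ1: clk:0→1
  Δ2: s1:1→0
  (2Δ to stable)
t=17 Δ0: s0=0 s2=0 s3=0 clk=1 s1=0 s4=0
  Δ1: clk:1→0
  (1Δ to stable)
t=18 Δ0: s0=0 s2=0 s3=0 clk=0 s1=0 s4=0
  Δ1: clk:0→1
  Δ2: s1:0→1
  (2Δ to stable)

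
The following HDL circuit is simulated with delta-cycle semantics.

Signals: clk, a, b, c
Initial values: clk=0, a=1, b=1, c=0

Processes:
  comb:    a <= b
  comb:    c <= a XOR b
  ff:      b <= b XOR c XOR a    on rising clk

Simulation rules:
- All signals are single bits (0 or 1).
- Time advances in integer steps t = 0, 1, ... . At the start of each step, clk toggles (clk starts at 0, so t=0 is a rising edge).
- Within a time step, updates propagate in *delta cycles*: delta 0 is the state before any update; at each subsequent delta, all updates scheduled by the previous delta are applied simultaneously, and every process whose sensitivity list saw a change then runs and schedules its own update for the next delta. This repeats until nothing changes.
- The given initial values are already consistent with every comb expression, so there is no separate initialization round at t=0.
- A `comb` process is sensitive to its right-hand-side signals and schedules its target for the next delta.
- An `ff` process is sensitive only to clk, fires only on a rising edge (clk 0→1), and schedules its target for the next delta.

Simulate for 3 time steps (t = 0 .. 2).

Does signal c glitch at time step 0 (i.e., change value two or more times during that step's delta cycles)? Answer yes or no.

[bits: c,b,a,clk]
t=0: Δ0=0110 Δ1=0111 Δ2=0011 Δ3=1001 Δ4=0001 | 4Δ
t=1: Δ0=0001 Δ1=0000 | 1Δ
t=2: Δ0=0000 Δ1=0001 | 1Δ

yes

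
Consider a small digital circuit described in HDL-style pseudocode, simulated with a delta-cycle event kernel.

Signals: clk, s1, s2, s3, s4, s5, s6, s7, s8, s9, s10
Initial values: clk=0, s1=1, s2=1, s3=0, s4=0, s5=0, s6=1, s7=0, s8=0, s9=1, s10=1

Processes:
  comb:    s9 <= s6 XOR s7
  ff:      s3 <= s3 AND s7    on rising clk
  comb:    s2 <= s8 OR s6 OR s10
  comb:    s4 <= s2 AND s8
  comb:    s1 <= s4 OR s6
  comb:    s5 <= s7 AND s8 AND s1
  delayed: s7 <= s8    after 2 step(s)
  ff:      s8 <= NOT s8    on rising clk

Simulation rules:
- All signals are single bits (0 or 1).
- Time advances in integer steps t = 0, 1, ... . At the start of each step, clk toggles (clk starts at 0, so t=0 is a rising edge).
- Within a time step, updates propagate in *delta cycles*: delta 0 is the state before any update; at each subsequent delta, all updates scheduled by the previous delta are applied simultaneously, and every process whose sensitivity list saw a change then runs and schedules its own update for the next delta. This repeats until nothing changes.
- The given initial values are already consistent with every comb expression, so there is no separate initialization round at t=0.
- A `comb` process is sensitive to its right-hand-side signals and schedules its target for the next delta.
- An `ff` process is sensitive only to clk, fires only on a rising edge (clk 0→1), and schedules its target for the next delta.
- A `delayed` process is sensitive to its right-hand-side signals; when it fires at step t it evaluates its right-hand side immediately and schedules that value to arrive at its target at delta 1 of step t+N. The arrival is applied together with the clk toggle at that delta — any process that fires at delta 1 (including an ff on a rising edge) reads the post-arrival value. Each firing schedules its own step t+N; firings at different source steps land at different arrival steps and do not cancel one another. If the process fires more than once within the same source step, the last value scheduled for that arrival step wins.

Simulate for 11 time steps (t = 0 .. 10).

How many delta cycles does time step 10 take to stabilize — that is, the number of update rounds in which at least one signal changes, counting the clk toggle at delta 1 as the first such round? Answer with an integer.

t=0 Δ0: s5=0 s6=1 s2=1 clk=0 s4=0 s9=1 s3=0 s10=1 s1=1 s7=0 s8=0
  Δ1: clk:0→1
  Δ2: s8:0→1
  Δ3: s4:0→1
  (3Δ to stable)
t=1 Δ0: s5=0 s6=1 s2=1 clk=1 s4=1 s9=1 s3=0 s10=1 s1=1 s7=0 s8=1
  Δ1: clk:1→0
  (1Δ to stable)
t=2 Δ0: s5=0 s6=1 s2=1 clk=0 s4=1 s9=1 s3=0 s10=1 s1=1 s7=0 s8=1
  Δ1: clk:0→1, s7:0→1
  Δ2: s5:0→1, s9:1→0, s8:1→0
  Δ3: s5:1→0, s4:1→0
  (3Δ to stable)
t=3 Δ0: s5=0 s6=1 s2=1 clk=1 s4=0 s9=0 s3=0 s10=1 s1=1 s7=1 s8=0
  Δ1: clk:1→0
  (1Δ to stable)
t=4 Δ0: s5=0 s6=1 s2=1 clk=0 s4=0 s9=0 s3=0 s10=1 s1=1 s7=1 s8=0
  Δ1: clk:0→1, s7:1→0
  Δ2: s9:0→1, s8:0→1
  Δ3: s4:0→1
  (3Δ to stable)
t=5 Δ0: s5=0 s6=1 s2=1 clk=1 s4=1 s9=1 s3=0 s10=1 s1=1 s7=0 s8=1
  Δ1: clk:1→0
  (1Δ to stable)
t=6 Δ0: s5=0 s6=1 s2=1 clk=0 s4=1 s9=1 s3=0 s10=1 s1=1 s7=0 s8=1
  Δ1: clk:0→1, s7:0→1
  Δ2: s5:0→1, s9:1→0, s8:1→0
  Δ3: s5:1→0, s4:1→0
  (3Δ to stable)
t=7 Δ0: s5=0 s6=1 s2=1 clk=1 s4=0 s9=0 s3=0 s10=1 s1=1 s7=1 s8=0
  Δ1: clk:1→0
  (1Δ to stable)
t=8 Δ0: s5=0 s6=1 s2=1 clk=0 s4=0 s9=0 s3=0 s10=1 s1=1 s7=1 s8=0
  Δ1: clk:0→1, s7:1→0
  Δ2: s9:0→1, s8:0→1
  Δ3: s4:0→1
  (3Δ to stable)
t=9 Δ0: s5=0 s6=1 s2=1 clk=1 s4=1 s9=1 s3=0 s10=1 s1=1 s7=0 s8=1
  Δ1: clk:1→0
  (1Δ to stable)
t=10 Δ0: s5=0 s6=1 s2=1 clk=0 s4=1 s9=1 s3=0 s10=1 s1=1 s7=0 s8=1
  Δ1: clk:0→1, s7:0→1
  Δ2: s5:0→1, s9:1→0, s8:1→0
  Δ3: s5:1→0, s4:1→0
  (3Δ to stable)

3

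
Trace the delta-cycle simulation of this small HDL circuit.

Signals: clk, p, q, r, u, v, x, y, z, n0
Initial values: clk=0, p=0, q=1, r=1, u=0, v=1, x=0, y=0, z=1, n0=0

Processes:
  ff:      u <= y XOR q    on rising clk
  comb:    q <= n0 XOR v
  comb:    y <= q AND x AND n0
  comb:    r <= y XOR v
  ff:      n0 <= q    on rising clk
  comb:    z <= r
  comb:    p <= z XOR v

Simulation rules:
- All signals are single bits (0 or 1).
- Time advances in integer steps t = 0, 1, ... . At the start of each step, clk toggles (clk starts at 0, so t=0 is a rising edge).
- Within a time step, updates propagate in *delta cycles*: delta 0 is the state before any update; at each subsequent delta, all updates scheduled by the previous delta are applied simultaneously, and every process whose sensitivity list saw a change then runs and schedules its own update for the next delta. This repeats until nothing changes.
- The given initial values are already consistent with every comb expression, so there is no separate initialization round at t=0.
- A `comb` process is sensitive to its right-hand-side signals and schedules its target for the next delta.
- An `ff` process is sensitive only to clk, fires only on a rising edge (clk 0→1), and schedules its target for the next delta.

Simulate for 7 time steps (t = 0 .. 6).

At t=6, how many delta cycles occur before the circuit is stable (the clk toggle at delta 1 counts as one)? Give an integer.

3

[bits: v,z,clk,n0,u,q,p,y,r,x]
t=0: Δ0=1100010010 Δ1=1110010010 Δ2=1111110010 Δ3=1111100010 | 3Δ
t=1: Δ0=1111100010 Δ1=1101100010 | 1Δ
t=2: Δ0=1101100010 Δ1=1111100010 Δ2=1110000010 Δ3=1110010010 | 3Δ
t=3: Δ0=1110010010 Δ1=1100010010 | 1Δ
t=4: Δ0=1100010010 Δ1=1110010010 Δ2=1111110010 Δ3=1111100010 | 3Δ
t=5: Δ0=1111100010 Δ1=1101100010 | 1Δ
t=6: Δ0=1101100010 Δ1=1111100010 Δ2=1110000010 Δ3=1110010010 | 3Δ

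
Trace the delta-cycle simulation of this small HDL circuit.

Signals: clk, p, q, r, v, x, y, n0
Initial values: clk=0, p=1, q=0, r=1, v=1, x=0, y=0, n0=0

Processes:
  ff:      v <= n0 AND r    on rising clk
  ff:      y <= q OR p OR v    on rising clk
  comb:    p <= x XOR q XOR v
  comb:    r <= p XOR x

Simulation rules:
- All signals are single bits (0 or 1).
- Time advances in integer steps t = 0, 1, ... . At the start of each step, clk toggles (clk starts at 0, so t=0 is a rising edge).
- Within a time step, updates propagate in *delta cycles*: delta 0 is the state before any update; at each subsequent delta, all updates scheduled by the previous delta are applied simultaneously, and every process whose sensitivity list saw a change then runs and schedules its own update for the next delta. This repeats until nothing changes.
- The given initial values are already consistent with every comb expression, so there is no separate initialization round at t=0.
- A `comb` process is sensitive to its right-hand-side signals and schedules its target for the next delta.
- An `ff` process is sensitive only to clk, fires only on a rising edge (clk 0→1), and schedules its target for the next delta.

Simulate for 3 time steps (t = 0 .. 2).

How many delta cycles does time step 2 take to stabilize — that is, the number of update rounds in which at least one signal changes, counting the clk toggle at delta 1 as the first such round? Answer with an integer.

t=0 Δ0: q=0 v=1 n0=0 r=1 p=1 y=0 clk=0 x=0
  Δ1: clk:0→1
  Δ2: v:1→0, y:0→1
  Δ3: p:1→0
  Δ4: r:1→0
  (4Δ to stable)
t=1 Δ0: q=0 v=0 n0=0 r=0 p=0 y=1 clk=1 x=0
  Δ1: clk:1→0
  (1Δ to stable)
t=2 Δ0: q=0 v=0 n0=0 r=0 p=0 y=1 clk=0 x=0
  Δ1: clk:0→1
  Δ2: y:1→0
  (2Δ to stable)

2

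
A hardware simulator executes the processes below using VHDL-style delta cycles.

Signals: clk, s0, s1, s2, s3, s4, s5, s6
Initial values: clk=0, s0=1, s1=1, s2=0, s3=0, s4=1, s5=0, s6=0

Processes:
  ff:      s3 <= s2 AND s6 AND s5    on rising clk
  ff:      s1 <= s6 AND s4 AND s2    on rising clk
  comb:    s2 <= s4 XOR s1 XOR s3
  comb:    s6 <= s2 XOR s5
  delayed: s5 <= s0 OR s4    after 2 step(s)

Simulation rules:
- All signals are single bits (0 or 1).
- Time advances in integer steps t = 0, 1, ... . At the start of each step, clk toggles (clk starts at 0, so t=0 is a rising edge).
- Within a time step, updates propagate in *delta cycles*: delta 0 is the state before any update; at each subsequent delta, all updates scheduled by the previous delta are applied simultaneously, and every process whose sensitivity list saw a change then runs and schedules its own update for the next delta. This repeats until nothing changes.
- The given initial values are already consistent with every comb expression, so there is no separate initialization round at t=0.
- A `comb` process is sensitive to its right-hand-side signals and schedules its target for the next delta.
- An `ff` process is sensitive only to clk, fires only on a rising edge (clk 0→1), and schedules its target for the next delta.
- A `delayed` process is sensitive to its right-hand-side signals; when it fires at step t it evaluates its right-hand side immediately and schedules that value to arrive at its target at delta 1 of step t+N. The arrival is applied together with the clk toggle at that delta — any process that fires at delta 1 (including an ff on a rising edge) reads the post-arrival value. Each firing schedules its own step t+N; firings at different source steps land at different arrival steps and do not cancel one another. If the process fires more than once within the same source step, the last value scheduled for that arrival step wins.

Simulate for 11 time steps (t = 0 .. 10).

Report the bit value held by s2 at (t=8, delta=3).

t=0 Δ0: s5=0 s6=0 s1=1 s0=1 s2=0 clk=0 s4=1 s3=0
  Δ1: clk:0→1
  Δ2: s1:1→0
  Δ3: s2:0→1
  Δ4: s6:0→1
  (4Δ to stable)
t=1 Δ0: s5=0 s6=1 s1=0 s0=1 s2=1 clk=1 s4=1 s3=0
  Δ1: clk:1→0
  (1Δ to stable)
t=2 Δ0: s5=0 s6=1 s1=0 s0=1 s2=1 clk=0 s4=1 s3=0
  Δ1: clk:0→1
  Δ2: s1:0→1
  Δ3: s2:1→0
  Δ4: s6:1→0
  (4Δ to stable)
t=3 Δ0: s5=0 s6=0 s1=1 s0=1 s2=0 clk=1 s4=1 s3=0
  Δ1: clk:1→0
  (1Δ to stable)
t=4 Δ0: s5=0 s6=0 s1=1 s0=1 s2=0 clk=0 s4=1 s3=0
  Δ1: clk:0→1
  Δ2: s1:1→0
  Δ3: s2:0→1
  Δ4: s6:0→1
  (4Δ to stable)
t=5 Δ0: s5=0 s6=1 s1=0 s0=1 s2=1 clk=1 s4=1 s3=0
  Δ1: clk:1→0
  (1Δ to stable)
t=6 Δ0: s5=0 s6=1 s1=0 s0=1 s2=1 clk=0 s4=1 s3=0
  Δ1: clk:0→1
  Δ2: s1:0→1
  Δ3: s2:1→0
  Δ4: s6:1→0
  (4Δ to stable)
t=7 Δ0: s5=0 s6=0 s1=1 s0=1 s2=0 clk=1 s4=1 s3=0
  Δ1: clk:1→0
  (1Δ to stable)
t=8 Δ0: s5=0 s6=0 s1=1 s0=1 s2=0 clk=0 s4=1 s3=0
  Δ1: clk:0→1
  Δ2: s1:1→0
  Δ3: s2:0→1
  Δ4: s6:0→1
  (4Δ to stable)
t=9 Δ0: s5=0 s6=1 s1=0 s0=1 s2=1 clk=1 s4=1 s3=0
  Δ1: clk:1→0
  (1Δ to stable)
t=10 Δ0: s5=0 s6=1 s1=0 s0=1 s2=1 clk=0 s4=1 s3=0
  Δ1: clk:0→1
  Δ2: s1:0→1
  Δ3: s2:1→0
  Δ4: s6:1→0
  (4Δ to stable)

1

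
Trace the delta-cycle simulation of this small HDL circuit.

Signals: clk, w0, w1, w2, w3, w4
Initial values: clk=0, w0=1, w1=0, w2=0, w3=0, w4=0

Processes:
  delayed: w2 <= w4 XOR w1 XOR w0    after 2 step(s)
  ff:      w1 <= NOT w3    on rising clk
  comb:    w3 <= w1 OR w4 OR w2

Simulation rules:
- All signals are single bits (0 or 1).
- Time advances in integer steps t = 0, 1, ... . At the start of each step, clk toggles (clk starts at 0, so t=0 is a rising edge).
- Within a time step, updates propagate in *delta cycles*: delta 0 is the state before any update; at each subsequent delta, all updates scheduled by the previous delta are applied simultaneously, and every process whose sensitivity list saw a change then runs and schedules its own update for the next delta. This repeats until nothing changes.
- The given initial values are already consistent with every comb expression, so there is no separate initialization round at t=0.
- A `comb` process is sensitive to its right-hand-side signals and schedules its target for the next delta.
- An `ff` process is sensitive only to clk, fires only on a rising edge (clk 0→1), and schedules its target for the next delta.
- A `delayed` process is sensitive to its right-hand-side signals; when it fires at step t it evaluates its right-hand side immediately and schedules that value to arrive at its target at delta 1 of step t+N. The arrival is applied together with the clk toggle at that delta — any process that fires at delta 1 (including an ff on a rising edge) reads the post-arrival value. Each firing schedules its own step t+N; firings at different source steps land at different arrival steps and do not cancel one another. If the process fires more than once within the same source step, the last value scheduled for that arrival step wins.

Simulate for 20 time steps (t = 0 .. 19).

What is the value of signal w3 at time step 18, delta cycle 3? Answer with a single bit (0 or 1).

0

t=0 Δ0: w4=0 w1=0 w3=0 w2=0 clk=0 w0=1
  Δ1: clk:0→1
  Δ2: w1:0→1
  Δ3: w3:0→1
  (3Δ to stable)
t=1 Δ0: w4=0 w1=1 w3=1 w2=0 clk=1 w0=1
  Δ1: clk:1→0
  (1Δ to stable)
t=2 Δ0: w4=0 w1=1 w3=1 w2=0 clk=0 w0=1
  Δ1: clk:0→1
  Δ2: w1:1→0
  Δ3: w3:1→0
  (3Δ to stable)
t=3 Δ0: w4=0 w1=0 w3=0 w2=0 clk=1 w0=1
  Δ1: clk:1→0
  (1Δ to stable)
t=4 Δ0: w4=0 w1=0 w3=0 w2=0 clk=0 w0=1
  Δ1: w2:0→1, clk:0→1
  Δ2: w1:0→1, w3:0→1
  (2Δ to stable)
t=5 Δ0: w4=0 w1=1 w3=1 w2=1 clk=1 w0=1
  Δ1: clk:1→0
  (1Δ to stable)
t=6 Δ0: w4=0 w1=1 w3=1 w2=1 clk=0 w0=1
  Δ1: w2:1→0, clk:0→1
  Δ2: w1:1→0
  Δ3: w3:1→0
  (3Δ to stable)
t=7 Δ0: w4=0 w1=0 w3=0 w2=0 clk=1 w0=1
  Δ1: clk:1→0
  (1Δ to stable)
t=8 Δ0: w4=0 w1=0 w3=0 w2=0 clk=0 w0=1
  Δ1: w2:0→1, clk:0→1
  Δ2: w1:0→1, w3:0→1
  (2Δ to stable)
t=9 Δ0: w4=0 w1=1 w3=1 w2=1 clk=1 w0=1
  Δ1: clk:1→0
  (1Δ to stable)
t=10 Δ0: w4=0 w1=1 w3=1 w2=1 clk=0 w0=1
  Δ1: w2:1→0, clk:0→1
  Δ2: w1:1→0
  Δ3: w3:1→0
  (3Δ to stable)
t=11 Δ0: w4=0 w1=0 w3=0 w2=0 clk=1 w0=1
  Δ1: clk:1→0
  (1Δ to stable)
t=12 Δ0: w4=0 w1=0 w3=0 w2=0 clk=0 w0=1
  Δ1: w2:0→1, clk:0→1
  Δ2: w1:0→1, w3:0→1
  (2Δ to stable)
t=13 Δ0: w4=0 w1=1 w3=1 w2=1 clk=1 w0=1
  Δ1: clk:1→0
  (1Δ to stable)
t=14 Δ0: w4=0 w1=1 w3=1 w2=1 clk=0 w0=1
  Δ1: w2:1→0, clk:0→1
  Δ2: w1:1→0
  Δ3: w3:1→0
  (3Δ to stable)
t=15 Δ0: w4=0 w1=0 w3=0 w2=0 clk=1 w0=1
  Δ1: clk:1→0
  (1Δ to stable)
t=16 Δ0: w4=0 w1=0 w3=0 w2=0 clk=0 w0=1
  Δ1: w2:0→1, clk:0→1
  Δ2: w1:0→1, w3:0→1
  (2Δ to stable)
t=17 Δ0: w4=0 w1=1 w3=1 w2=1 clk=1 w0=1
  Δ1: clk:1→0
  (1Δ to stable)
t=18 Δ0: w4=0 w1=1 w3=1 w2=1 clk=0 w0=1
  Δ1: w2:1→0, clk:0→1
  Δ2: w1:1→0
  Δ3: w3:1→0
  (3Δ to stable)
t=19 Δ0: w4=0 w1=0 w3=0 w2=0 clk=1 w0=1
  Δ1: clk:1→0
  (1Δ to stable)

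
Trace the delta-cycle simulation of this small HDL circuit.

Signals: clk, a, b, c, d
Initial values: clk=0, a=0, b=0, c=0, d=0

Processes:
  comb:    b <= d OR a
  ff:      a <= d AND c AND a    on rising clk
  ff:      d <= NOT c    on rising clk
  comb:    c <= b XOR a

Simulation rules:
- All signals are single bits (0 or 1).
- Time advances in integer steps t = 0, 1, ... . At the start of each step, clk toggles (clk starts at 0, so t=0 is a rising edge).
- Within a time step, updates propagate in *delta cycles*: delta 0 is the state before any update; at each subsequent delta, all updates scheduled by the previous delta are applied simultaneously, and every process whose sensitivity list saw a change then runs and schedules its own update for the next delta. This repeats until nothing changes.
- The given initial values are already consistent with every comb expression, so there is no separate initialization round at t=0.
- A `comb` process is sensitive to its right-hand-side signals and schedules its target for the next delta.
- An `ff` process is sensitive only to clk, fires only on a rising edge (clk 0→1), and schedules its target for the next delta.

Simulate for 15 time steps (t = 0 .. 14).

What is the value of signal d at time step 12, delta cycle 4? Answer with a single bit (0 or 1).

t=0 Δ0: c=0 a=0 d=0 b=0 clk=0
  Δ1: clk:0→1
  Δ2: d:0→1
  Δ3: b:0→1
  Δ4: c:0→1
  (4Δ to stable)
t=1 Δ0: c=1 a=0 d=1 b=1 clk=1
  Δ1: clk:1→0
  (1Δ to stable)
t=2 Δ0: c=1 a=0 d=1 b=1 clk=0
  Δ1: clk:0→1
  Δ2: d:1→0
  Δ3: b:1→0
  Δ4: c:1→0
  (4Δ to stable)
t=3 Δ0: c=0 a=0 d=0 b=0 clk=1
  Δ1: clk:1→0
  (1Δ to stable)
t=4 Δ0: c=0 a=0 d=0 b=0 clk=0
  Δ1: clk:0→1
  Δ2: d:0→1
  Δ3: b:0→1
  Δ4: c:0→1
  (4Δ to stable)
t=5 Δ0: c=1 a=0 d=1 b=1 clk=1
  Δ1: clk:1→0
  (1Δ to stable)
t=6 Δ0: c=1 a=0 d=1 b=1 clk=0
  Δ1: clk:0→1
  Δ2: d:1→0
  Δ3: b:1→0
  Δ4: c:1→0
  (4Δ to stable)
t=7 Δ0: c=0 a=0 d=0 b=0 clk=1
  Δ1: clk:1→0
  (1Δ to stable)
t=8 Δ0: c=0 a=0 d=0 b=0 clk=0
  Δ1: clk:0→1
  Δ2: d:0→1
  Δ3: b:0→1
  Δ4: c:0→1
  (4Δ to stable)
t=9 Δ0: c=1 a=0 d=1 b=1 clk=1
  Δ1: clk:1→0
  (1Δ to stable)
t=10 Δ0: c=1 a=0 d=1 b=1 clk=0
  Δ1: clk:0→1
  Δ2: d:1→0
  Δ3: b:1→0
  Δ4: c:1→0
  (4Δ to stable)
t=11 Δ0: c=0 a=0 d=0 b=0 clk=1
  Δ1: clk:1→0
  (1Δ to stable)
t=12 Δ0: c=0 a=0 d=0 b=0 clk=0
  Δ1: clk:0→1
  Δ2: d:0→1
  Δ3: b:0→1
  Δ4: c:0→1
  (4Δ to stable)
t=13 Δ0: c=1 a=0 d=1 b=1 clk=1
  Δ1: clk:1→0
  (1Δ to stable)
t=14 Δ0: c=1 a=0 d=1 b=1 clk=0
  Δ1: clk:0→1
  Δ2: d:1→0
  Δ3: b:1→0
  Δ4: c:1→0
  (4Δ to stable)

1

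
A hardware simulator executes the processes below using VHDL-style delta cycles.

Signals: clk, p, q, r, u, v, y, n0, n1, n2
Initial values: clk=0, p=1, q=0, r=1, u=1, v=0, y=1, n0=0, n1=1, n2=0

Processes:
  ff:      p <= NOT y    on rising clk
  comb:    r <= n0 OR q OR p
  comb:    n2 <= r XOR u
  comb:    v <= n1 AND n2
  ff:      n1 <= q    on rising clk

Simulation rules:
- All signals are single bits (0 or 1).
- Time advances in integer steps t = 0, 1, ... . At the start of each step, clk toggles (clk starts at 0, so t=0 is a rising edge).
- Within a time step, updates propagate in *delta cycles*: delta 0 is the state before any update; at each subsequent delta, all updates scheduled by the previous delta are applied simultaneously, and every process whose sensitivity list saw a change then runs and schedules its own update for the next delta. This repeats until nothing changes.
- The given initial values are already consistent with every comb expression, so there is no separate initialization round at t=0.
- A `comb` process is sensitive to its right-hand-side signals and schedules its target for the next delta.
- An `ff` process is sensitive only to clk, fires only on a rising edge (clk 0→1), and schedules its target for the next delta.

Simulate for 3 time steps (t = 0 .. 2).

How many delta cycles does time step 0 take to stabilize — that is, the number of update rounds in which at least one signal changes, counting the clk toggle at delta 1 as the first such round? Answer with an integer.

4

[bits: clk,r,n0,v,n1,q,n2,y,u,p]
t=0: Δ0=0100100111 Δ1=1100100111 Δ2=1100000110 Δ3=1000000110 Δ4=1000001110 | 4Δ
t=1: Δ0=1000001110 Δ1=0000001110 | 1Δ
t=2: Δ0=0000001110 Δ1=1000001110 | 1Δ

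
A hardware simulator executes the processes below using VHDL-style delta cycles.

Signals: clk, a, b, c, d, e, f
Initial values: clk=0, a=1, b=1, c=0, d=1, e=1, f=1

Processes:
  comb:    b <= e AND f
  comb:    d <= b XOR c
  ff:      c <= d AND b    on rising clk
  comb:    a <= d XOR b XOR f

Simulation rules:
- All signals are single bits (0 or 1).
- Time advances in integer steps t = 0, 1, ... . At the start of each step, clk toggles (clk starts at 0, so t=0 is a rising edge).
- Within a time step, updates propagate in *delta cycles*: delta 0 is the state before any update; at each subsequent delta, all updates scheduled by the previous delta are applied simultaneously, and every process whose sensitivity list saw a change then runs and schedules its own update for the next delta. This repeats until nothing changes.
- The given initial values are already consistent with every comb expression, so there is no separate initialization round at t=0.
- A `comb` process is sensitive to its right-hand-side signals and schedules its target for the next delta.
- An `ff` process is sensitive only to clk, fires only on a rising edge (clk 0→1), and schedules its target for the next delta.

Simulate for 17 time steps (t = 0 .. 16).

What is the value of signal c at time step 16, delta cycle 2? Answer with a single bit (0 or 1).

1

[bits: b,a,d,clk,e,c,f]
t=0: Δ0=1110101 Δ1=1111101 Δ2=1111111 Δ3=1101111 Δ4=1001111 | 4Δ
t=1: Δ0=1001111 Δ1=1000111 | 1Δ
t=2: Δ0=1000111 Δ1=1001111 Δ2=1001101 Δ3=1011101 Δ4=1111101 | 4Δ
t=3: Δ0=1111101 Δ1=1110101 | 1Δ
t=4: Δ0=1110101 Δ1=1111101 Δ2=1111111 Δ3=1101111 Δ4=1001111 | 4Δ
t=5: Δ0=1001111 Δ1=1000111 | 1Δ
t=6: Δ0=1000111 Δ1=1001111 Δ2=1001101 Δ3=1011101 Δ4=1111101 | 4Δ
t=7: Δ0=1111101 Δ1=1110101 | 1Δ
t=8: Δ0=1110101 Δ1=1111101 Δ2=1111111 Δ3=1101111 Δ4=1001111 | 4Δ
t=9: Δ0=1001111 Δ1=1000111 | 1Δ
t=10: Δ0=1000111 Δ1=1001111 Δ2=1001101 Δ3=1011101 Δ4=1111101 | 4Δ
t=11: Δ0=1111101 Δ1=1110101 | 1Δ
t=12: Δ0=1110101 Δ1=1111101 Δ2=1111111 Δ3=1101111 Δ4=1001111 | 4Δ
t=13: Δ0=1001111 Δ1=1000111 | 1Δ
t=14: Δ0=1000111 Δ1=1001111 Δ2=1001101 Δ3=1011101 Δ4=1111101 | 4Δ
t=15: Δ0=1111101 Δ1=1110101 | 1Δ
t=16: Δ0=1110101 Δ1=1111101 Δ2=1111111 Δ3=1101111 Δ4=1001111 | 4Δ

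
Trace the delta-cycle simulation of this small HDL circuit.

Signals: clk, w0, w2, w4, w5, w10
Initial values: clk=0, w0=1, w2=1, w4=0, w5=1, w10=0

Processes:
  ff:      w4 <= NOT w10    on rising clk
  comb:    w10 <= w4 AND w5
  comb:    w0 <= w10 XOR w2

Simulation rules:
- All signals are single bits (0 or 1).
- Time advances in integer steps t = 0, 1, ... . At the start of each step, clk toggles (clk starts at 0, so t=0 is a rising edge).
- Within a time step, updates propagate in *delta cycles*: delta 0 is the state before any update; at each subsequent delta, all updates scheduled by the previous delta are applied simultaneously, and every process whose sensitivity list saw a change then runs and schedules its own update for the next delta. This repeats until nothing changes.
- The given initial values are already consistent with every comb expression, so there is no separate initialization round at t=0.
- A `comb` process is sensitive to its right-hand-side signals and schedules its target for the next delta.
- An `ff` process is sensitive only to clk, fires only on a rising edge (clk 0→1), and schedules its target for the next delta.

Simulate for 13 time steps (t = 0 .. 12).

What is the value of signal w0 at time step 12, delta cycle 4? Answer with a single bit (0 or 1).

t=0 Δ0: w10=0 w4=0 clk=0 w5=1 w2=1 w0=1
  Δ1: clk:0→1
  Δ2: w4:0→1
  Δ3: w10:0→1
  Δ4: w0:1→0
  (4Δ to stable)
t=1 Δ0: w10=1 w4=1 clk=1 w5=1 w2=1 w0=0
  Δ1: clk:1→0
  (1Δ to stable)
t=2 Δ0: w10=1 w4=1 clk=0 w5=1 w2=1 w0=0
  Δ1: clk:0→1
  Δ2: w4:1→0
  Δ3: w10:1→0
  Δ4: w0:0→1
  (4Δ to stable)
t=3 Δ0: w10=0 w4=0 clk=1 w5=1 w2=1 w0=1
  Δ1: clk:1→0
  (1Δ to stable)
t=4 Δ0: w10=0 w4=0 clk=0 w5=1 w2=1 w0=1
  Δ1: clk:0→1
  Δ2: w4:0→1
  Δ3: w10:0→1
  Δ4: w0:1→0
  (4Δ to stable)
t=5 Δ0: w10=1 w4=1 clk=1 w5=1 w2=1 w0=0
  Δ1: clk:1→0
  (1Δ to stable)
t=6 Δ0: w10=1 w4=1 clk=0 w5=1 w2=1 w0=0
  Δ1: clk:0→1
  Δ2: w4:1→0
  Δ3: w10:1→0
  Δ4: w0:0→1
  (4Δ to stable)
t=7 Δ0: w10=0 w4=0 clk=1 w5=1 w2=1 w0=1
  Δ1: clk:1→0
  (1Δ to stable)
t=8 Δ0: w10=0 w4=0 clk=0 w5=1 w2=1 w0=1
  Δ1: clk:0→1
  Δ2: w4:0→1
  Δ3: w10:0→1
  Δ4: w0:1→0
  (4Δ to stable)
t=9 Δ0: w10=1 w4=1 clk=1 w5=1 w2=1 w0=0
  Δ1: clk:1→0
  (1Δ to stable)
t=10 Δ0: w10=1 w4=1 clk=0 w5=1 w2=1 w0=0
  Δ1: clk:0→1
  Δ2: w4:1→0
  Δ3: w10:1→0
  Δ4: w0:0→1
  (4Δ to stable)
t=11 Δ0: w10=0 w4=0 clk=1 w5=1 w2=1 w0=1
  Δ1: clk:1→0
  (1Δ to stable)
t=12 Δ0: w10=0 w4=0 clk=0 w5=1 w2=1 w0=1
  Δ1: clk:0→1
  Δ2: w4:0→1
  Δ3: w10:0→1
  Δ4: w0:1→0
  (4Δ to stable)

0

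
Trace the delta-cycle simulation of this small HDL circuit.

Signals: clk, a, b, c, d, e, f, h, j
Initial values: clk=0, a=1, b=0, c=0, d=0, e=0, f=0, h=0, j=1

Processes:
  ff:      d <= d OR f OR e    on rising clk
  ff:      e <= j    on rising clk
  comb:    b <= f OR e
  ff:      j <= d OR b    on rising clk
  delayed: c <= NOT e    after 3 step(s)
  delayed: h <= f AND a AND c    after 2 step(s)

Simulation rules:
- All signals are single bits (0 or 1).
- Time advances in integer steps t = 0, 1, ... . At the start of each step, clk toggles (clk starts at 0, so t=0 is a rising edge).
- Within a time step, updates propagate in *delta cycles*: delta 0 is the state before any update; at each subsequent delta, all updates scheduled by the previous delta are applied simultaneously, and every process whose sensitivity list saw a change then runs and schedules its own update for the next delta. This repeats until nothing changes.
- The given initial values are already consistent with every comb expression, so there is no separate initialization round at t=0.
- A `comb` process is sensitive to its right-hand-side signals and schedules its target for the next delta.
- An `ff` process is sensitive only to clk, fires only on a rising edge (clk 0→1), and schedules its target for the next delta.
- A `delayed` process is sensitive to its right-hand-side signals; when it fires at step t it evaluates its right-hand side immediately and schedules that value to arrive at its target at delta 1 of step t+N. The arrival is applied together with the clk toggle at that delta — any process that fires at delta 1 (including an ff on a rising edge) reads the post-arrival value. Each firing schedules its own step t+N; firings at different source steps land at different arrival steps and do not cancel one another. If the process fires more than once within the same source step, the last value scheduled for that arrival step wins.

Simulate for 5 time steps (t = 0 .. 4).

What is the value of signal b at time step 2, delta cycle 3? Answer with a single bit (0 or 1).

[bits: c,e,a,f,j,d,h,b,clk]
t=0: Δ0=001010000 Δ1=001010001 Δ2=011000001 Δ3=011000011 | 3Δ
t=1: Δ0=011000011 Δ1=011000010 | 1Δ
t=2: Δ0=011000010 Δ1=011000011 Δ2=001011011 Δ3=001011001 | 3Δ
t=3: Δ0=001011001 Δ1=001011000 | 1Δ
t=4: Δ0=001011000 Δ1=001011001 Δ2=011011001 Δ3=011011011 | 3Δ

0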